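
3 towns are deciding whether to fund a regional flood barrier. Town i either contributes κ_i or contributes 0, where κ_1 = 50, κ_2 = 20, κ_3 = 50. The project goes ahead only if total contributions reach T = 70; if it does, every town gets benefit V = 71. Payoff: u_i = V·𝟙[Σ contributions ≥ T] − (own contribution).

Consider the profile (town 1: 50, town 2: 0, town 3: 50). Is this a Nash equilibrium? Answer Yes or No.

Yes

Total = 100 ≥ 70: provided.
Town 1 (pledges 50, payoff 21): dropping to 0 → total 50, payoff 0. No gain.
Town 2 (pledges 0, payoff 71): pledging 20 → total 120, payoff 51. No gain.
Town 3 (pledges 50, payoff 21): dropping to 0 → total 50, payoff 0. No gain.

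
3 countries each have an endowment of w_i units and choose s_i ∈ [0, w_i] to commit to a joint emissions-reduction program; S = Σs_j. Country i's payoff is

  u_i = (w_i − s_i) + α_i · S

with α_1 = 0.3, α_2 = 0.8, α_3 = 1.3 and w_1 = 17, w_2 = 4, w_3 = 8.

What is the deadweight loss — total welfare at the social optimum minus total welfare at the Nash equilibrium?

∂u_i/∂s_i = α_i − 1, so country i contributes w_i if α_i > 1, else 0.
α_i > 1 for i ∈ {3}; NE contributions (0, 0, 8), S = 8.
W^NE = Σw_i − S^NE + (Σα_i)·S^NE = 29 + 1.4·8 = 40.2.
Planner: ∂(Σu_j)/∂s_i = Σα_j − 1 = 1.4 > 0, so everyone contributes w_i; S^SO = 29, W^SO = 29 + 1.4·29 = 69.6.
Deadweight loss = 29.4.

29.4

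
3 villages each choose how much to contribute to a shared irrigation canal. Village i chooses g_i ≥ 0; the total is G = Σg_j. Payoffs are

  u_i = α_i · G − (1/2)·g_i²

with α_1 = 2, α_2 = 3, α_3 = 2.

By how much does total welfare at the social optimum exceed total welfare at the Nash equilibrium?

Village i's FOC: ∂u_i/∂g_i = α_i − g_i = 0, so g_i* = α_i.
NE contributions = (2, 3, 2); G = 7.
W^NE = (Σα)·G − ½Σα_i² = 7² − ½·17 = 40.5.
Planner sets g_i = Σα_j = 7 for every i, so G^SO = 3·7 = 21.
W^SO = (Σα)·G^SO − ½·3·(Σα)² = (3/2)·7² = 73.5.
Deadweight loss = W^SO − W^NE = 33.

33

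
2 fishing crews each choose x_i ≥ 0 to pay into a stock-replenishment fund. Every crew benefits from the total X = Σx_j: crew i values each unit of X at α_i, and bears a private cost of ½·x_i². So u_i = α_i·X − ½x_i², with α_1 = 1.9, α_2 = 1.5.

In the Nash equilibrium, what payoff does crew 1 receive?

4.655

Crew i's FOC: ∂u_i/∂x_i = α_i − x_i = 0, so x_i* = α_i.
NE contributions = (1.9, 1.5); X = 3.4.
u_1 = α_1·X − ½·(x_1)² = 1.9·3.4 − ½·1.9² = 4.655.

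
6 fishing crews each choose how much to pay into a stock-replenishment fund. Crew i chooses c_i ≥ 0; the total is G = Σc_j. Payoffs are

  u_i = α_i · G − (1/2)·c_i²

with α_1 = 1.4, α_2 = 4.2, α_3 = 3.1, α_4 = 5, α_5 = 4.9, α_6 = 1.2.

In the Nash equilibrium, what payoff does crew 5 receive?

85.015

Crew i's FOC: ∂u_i/∂c_i = α_i − c_i = 0, so c_i* = α_i.
NE contributions = (1.4, 4.2, 3.1, 5, 4.9, 1.2); G = 19.8.
u_5 = α_5·G − ½·(c_5)² = 4.9·19.8 − ½·4.9² = 85.015.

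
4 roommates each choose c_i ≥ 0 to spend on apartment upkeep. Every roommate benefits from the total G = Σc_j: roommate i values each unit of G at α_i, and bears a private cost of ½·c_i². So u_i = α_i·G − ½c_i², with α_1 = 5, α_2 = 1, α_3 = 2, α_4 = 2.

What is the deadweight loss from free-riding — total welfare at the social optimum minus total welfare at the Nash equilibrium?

117

Roommate i's FOC: ∂u_i/∂c_i = α_i − c_i = 0, so c_i* = α_i.
NE contributions = (5, 1, 2, 2); G = 10.
W^NE = (Σα)·G − ½Σα_i² = 10² − ½·34 = 83.
Planner sets c_i = Σα_j = 10 for every i, so G^SO = 4·10 = 40.
W^SO = (Σα)·G^SO − ½·4·(Σα)² = (4/2)·10² = 200.
Deadweight loss = W^SO − W^NE = 117.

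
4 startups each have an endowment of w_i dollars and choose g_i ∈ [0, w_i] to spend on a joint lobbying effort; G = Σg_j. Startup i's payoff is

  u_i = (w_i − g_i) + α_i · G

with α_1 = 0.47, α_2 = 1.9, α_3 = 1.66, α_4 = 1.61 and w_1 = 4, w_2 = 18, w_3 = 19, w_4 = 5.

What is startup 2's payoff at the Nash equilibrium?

∂u_i/∂g_i = α_i − 1, so startup i contributes w_i if α_i > 1, else 0.
α_i > 1 for i ∈ {2, 3, 4}; NE contributions (0, 18, 19, 5), G = 42.
u_2 = (18 − 18) + 1.9·42 = 79.8.

79.8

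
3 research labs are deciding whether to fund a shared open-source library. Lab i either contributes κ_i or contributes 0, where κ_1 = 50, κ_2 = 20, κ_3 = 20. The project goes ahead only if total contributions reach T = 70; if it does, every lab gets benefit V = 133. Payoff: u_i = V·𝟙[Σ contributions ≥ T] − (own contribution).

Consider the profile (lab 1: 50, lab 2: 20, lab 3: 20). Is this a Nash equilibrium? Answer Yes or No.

Total = 90 ≥ 70: provided.
Lab 1 (pledges 50, payoff 83): dropping to 0 → total 40, payoff 0. No gain.
Lab 2 (pledges 20, payoff 113): dropping to 0 → total 70, payoff 133. Profitable deviation.

No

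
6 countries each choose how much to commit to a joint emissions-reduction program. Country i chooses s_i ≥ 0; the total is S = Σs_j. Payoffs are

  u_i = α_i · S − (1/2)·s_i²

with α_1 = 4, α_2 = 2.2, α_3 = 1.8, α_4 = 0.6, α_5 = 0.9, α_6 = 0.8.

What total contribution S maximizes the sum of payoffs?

61.8

Planner FOC: ∂(Σu_j)/∂s_i = (Σα_j) − s_i = 0, so s_i^SO = Σα_j = 10.3 for every i; S^SO = 61.8.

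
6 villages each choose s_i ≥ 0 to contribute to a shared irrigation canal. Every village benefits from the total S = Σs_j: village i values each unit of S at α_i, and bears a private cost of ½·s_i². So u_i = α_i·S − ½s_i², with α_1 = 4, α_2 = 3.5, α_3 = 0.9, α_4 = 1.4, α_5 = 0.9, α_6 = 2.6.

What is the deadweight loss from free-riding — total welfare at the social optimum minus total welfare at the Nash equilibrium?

Village i's FOC: ∂u_i/∂s_i = α_i − s_i = 0, so s_i* = α_i.
NE contributions = (4, 3.5, 0.9, 1.4, 0.9, 2.6); S = 13.3.
W^NE = (Σα)·S − ½Σα_i² = 13.3² − ½·38.59 = 157.595.
Planner sets s_i = Σα_j = 13.3 for every i, so S^SO = 6·13.3 = 79.8.
W^SO = (Σα)·S^SO − ½·6·(Σα)² = (6/2)·13.3² = 530.67.
Deadweight loss = W^SO − W^NE = 373.075.

373.075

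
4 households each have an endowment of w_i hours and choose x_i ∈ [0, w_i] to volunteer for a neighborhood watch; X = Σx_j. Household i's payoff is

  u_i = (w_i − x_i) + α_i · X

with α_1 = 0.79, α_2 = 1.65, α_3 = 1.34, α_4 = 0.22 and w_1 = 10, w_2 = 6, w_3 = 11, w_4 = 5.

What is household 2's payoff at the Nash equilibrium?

∂u_i/∂x_i = α_i − 1, so household i contributes w_i if α_i > 1, else 0.
α_i > 1 for i ∈ {2, 3}; NE contributions (0, 6, 11, 0), X = 17.
u_2 = (6 − 6) + 1.65·17 = 28.05.

28.05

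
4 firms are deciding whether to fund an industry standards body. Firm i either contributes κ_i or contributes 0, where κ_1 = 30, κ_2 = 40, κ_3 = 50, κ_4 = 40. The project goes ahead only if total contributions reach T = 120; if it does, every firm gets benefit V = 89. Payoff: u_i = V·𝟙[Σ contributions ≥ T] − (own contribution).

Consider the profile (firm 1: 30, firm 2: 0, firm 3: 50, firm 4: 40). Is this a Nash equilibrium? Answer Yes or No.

Yes

Total = 120 ≥ 120: provided.
Firm 1 (pledges 30, payoff 59): dropping to 0 → total 90, payoff 0. No gain.
Firm 2 (pledges 0, payoff 89): pledging 40 → total 160, payoff 49. No gain.
Firm 3 (pledges 50, payoff 39): dropping to 0 → total 70, payoff 0. No gain.
Firm 4 (pledges 40, payoff 49): dropping to 0 → total 80, payoff 0. No gain.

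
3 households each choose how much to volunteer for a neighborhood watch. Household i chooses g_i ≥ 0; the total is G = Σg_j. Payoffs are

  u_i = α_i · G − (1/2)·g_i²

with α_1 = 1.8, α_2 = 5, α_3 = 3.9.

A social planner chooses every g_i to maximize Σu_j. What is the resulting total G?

Planner FOC: ∂(Σu_j)/∂g_i = (Σα_j) − g_i = 0, so g_i^SO = Σα_j = 10.7 for every i; G^SO = 32.1.

32.1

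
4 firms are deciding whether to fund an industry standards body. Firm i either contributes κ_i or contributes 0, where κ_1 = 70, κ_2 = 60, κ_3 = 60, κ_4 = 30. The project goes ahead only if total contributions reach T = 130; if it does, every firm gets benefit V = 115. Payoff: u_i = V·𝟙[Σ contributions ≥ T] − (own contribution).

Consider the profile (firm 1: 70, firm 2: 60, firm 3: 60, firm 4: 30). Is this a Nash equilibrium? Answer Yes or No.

No

Total = 220 ≥ 130: provided.
Firm 1 (pledges 70, payoff 45): dropping to 0 → total 150, payoff 115. Profitable deviation.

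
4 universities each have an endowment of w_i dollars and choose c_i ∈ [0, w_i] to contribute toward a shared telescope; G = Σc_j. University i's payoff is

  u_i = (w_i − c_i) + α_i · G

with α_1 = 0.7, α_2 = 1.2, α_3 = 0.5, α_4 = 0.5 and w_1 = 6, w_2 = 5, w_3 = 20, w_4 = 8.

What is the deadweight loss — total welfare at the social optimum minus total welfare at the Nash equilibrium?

∂u_i/∂c_i = α_i − 1, so university i contributes w_i if α_i > 1, else 0.
α_i > 1 for i ∈ {2}; NE contributions (0, 5, 0, 0), G = 5.
W^NE = Σw_i − G^NE + (Σα_i)·G^NE = 39 + 1.9·5 = 48.5.
Planner: ∂(Σu_j)/∂c_i = Σα_j − 1 = 1.9 > 0, so everyone contributes w_i; G^SO = 39, W^SO = 39 + 1.9·39 = 113.1.
Deadweight loss = 64.6.

64.6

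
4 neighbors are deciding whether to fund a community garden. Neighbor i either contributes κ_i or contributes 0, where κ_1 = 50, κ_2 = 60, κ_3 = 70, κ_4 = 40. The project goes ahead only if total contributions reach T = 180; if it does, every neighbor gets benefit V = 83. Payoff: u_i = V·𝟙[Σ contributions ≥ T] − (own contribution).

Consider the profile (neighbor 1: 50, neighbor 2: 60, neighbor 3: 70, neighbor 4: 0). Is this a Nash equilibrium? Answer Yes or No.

Total = 180 ≥ 180: provided.
Neighbor 1 (pledges 50, payoff 33): dropping to 0 → total 130, payoff 0. No gain.
Neighbor 2 (pledges 60, payoff 23): dropping to 0 → total 120, payoff 0. No gain.
Neighbor 3 (pledges 70, payoff 13): dropping to 0 → total 110, payoff 0. No gain.
Neighbor 4 (pledges 0, payoff 83): pledging 40 → total 220, payoff 43. No gain.

Yes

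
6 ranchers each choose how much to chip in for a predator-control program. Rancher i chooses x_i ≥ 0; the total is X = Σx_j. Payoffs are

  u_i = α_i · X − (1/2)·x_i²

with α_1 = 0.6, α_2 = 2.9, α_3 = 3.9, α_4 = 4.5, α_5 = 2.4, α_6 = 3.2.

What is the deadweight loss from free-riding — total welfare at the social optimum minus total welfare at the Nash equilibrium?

642.615

Rancher i's FOC: ∂u_i/∂x_i = α_i − x_i = 0, so x_i* = α_i.
NE contributions = (0.6, 2.9, 3.9, 4.5, 2.4, 3.2); X = 17.5.
W^NE = (Σα)·X − ½Σα_i² = 17.5² − ½·60.23 = 276.135.
Planner sets x_i = Σα_j = 17.5 for every i, so X^SO = 6·17.5 = 105.
W^SO = (Σα)·X^SO − ½·6·(Σα)² = (6/2)·17.5² = 918.75.
Deadweight loss = W^SO − W^NE = 642.615.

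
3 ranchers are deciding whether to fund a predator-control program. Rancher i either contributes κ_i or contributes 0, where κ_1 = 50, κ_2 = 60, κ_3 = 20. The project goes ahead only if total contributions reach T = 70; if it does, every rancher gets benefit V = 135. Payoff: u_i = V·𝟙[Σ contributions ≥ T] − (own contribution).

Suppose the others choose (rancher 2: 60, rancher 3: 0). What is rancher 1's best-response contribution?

50

Others' total = 60. Contributing 50 brings total to 110 ≥ 70: gain V − κ_1 = 85.
Best response: 50.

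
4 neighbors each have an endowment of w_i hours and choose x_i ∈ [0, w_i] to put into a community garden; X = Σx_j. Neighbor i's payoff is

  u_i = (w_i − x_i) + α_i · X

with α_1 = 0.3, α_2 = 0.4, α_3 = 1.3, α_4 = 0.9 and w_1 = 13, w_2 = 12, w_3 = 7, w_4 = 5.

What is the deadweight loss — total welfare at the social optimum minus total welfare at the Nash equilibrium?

∂u_i/∂x_i = α_i − 1, so neighbor i contributes w_i if α_i > 1, else 0.
α_i > 1 for i ∈ {3}; NE contributions (0, 0, 7, 0), X = 7.
W^NE = Σw_i − X^NE + (Σα_i)·X^NE = 37 + 1.9·7 = 50.3.
Planner: ∂(Σu_j)/∂x_i = Σα_j − 1 = 1.9 > 0, so everyone contributes w_i; X^SO = 37, W^SO = 37 + 1.9·37 = 107.3.
Deadweight loss = 57.

57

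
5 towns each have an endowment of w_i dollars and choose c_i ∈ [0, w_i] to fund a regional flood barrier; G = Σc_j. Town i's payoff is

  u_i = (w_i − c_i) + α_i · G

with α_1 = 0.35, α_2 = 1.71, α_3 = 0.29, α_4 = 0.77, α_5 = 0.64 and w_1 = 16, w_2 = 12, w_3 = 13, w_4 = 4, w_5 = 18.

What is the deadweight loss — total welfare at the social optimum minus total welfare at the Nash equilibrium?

140.76

∂u_i/∂c_i = α_i − 1, so town i contributes w_i if α_i > 1, else 0.
α_i > 1 for i ∈ {2}; NE contributions (0, 12, 0, 0, 0), G = 12.
W^NE = Σw_i − G^NE + (Σα_i)·G^NE = 63 + 2.76·12 = 96.12.
Planner: ∂(Σu_j)/∂c_i = Σα_j − 1 = 2.76 > 0, so everyone contributes w_i; G^SO = 63, W^SO = 63 + 2.76·63 = 236.88.
Deadweight loss = 140.76.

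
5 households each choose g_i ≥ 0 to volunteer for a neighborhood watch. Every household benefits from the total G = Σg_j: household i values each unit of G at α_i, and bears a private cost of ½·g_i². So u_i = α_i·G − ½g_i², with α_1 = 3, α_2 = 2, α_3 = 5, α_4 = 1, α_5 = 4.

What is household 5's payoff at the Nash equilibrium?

52

Household i's FOC: ∂u_i/∂g_i = α_i − g_i = 0, so g_i* = α_i.
NE contributions = (3, 2, 5, 1, 4); G = 15.
u_5 = α_5·G − ½·(g_5)² = 4·15 − ½·4² = 52.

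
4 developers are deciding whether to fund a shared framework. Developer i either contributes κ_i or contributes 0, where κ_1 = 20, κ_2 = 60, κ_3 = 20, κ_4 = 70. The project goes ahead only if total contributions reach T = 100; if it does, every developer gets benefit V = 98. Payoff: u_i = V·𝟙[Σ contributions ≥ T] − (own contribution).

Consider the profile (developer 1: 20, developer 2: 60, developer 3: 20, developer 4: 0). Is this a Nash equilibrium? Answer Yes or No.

Yes

Total = 100 ≥ 100: provided.
Developer 1 (pledges 20, payoff 78): dropping to 0 → total 80, payoff 0. No gain.
Developer 2 (pledges 60, payoff 38): dropping to 0 → total 40, payoff 0. No gain.
Developer 3 (pledges 20, payoff 78): dropping to 0 → total 80, payoff 0. No gain.
Developer 4 (pledges 0, payoff 98): pledging 70 → total 170, payoff 28. No gain.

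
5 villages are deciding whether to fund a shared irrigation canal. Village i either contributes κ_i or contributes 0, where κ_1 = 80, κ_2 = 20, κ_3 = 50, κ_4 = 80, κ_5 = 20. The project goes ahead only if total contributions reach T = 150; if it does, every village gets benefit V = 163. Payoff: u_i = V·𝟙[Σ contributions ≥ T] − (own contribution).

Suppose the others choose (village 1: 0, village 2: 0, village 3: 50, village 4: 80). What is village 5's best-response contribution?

Others' total = 130. Contributing 20 brings total to 150 ≥ 150: gain V − κ_5 = 143.
Best response: 20.

20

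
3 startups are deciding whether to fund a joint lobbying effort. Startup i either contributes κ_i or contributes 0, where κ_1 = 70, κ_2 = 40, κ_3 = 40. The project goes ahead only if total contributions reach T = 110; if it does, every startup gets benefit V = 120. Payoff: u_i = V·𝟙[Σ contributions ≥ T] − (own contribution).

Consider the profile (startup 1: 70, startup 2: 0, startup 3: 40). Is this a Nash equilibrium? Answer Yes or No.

Yes

Total = 110 ≥ 110: provided.
Startup 1 (pledges 70, payoff 50): dropping to 0 → total 40, payoff 0. No gain.
Startup 2 (pledges 0, payoff 120): pledging 40 → total 150, payoff 80. No gain.
Startup 3 (pledges 40, payoff 80): dropping to 0 → total 70, payoff 0. No gain.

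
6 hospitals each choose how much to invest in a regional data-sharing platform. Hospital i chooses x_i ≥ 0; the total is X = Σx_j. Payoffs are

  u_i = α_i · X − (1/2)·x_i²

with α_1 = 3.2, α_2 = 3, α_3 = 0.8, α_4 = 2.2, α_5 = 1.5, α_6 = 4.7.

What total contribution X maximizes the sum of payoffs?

Planner FOC: ∂(Σu_j)/∂x_i = (Σα_j) − x_i = 0, so x_i^SO = Σα_j = 15.4 for every i; X^SO = 92.4.

92.4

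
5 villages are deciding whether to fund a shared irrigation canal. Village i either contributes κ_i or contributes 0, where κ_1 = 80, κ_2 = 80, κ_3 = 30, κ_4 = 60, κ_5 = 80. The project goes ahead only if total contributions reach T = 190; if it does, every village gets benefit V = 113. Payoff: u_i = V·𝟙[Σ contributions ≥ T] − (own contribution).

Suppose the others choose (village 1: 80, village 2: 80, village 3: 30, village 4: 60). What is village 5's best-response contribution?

Others' total = 250 ≥ 190; contributing adds cost 80 for no extra benefit.
Best response: 0.

0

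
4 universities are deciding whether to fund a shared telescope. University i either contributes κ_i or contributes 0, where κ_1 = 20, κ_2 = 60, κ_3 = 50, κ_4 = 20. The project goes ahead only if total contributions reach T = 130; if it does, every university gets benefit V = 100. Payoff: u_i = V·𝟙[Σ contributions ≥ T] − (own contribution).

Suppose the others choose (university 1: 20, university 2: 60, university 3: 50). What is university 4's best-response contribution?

0

Others' total = 130 ≥ 130; contributing adds cost 20 for no extra benefit.
Best response: 0.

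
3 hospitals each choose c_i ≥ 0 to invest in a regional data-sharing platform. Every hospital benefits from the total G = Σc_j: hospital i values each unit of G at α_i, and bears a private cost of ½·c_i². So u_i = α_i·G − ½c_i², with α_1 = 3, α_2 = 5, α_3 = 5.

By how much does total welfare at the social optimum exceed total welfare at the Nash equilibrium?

114

Hospital i's FOC: ∂u_i/∂c_i = α_i − c_i = 0, so c_i* = α_i.
NE contributions = (3, 5, 5); G = 13.
W^NE = (Σα)·G − ½Σα_i² = 13² − ½·59 = 139.5.
Planner sets c_i = Σα_j = 13 for every i, so G^SO = 3·13 = 39.
W^SO = (Σα)·G^SO − ½·3·(Σα)² = (3/2)·13² = 253.5.
Deadweight loss = W^SO − W^NE = 114.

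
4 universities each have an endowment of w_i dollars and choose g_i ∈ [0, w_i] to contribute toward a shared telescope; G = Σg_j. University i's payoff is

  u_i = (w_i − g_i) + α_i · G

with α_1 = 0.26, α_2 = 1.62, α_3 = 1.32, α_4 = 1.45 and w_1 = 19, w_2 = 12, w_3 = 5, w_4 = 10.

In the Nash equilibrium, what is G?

∂u_i/∂g_i = α_i − 1, so university i contributes w_i if α_i > 1, else 0.
α_i > 1 for i ∈ {2, 3, 4}; NE contributions (0, 12, 5, 10), G = 27.

27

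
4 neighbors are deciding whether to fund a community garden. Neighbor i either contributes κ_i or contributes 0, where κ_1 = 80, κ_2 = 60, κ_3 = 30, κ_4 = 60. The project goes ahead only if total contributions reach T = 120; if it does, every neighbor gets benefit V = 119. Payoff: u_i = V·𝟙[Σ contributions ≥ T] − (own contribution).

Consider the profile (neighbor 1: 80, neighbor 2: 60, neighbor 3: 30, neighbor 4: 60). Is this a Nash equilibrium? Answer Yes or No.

No

Total = 230 ≥ 120: provided.
Neighbor 1 (pledges 80, payoff 39): dropping to 0 → total 150, payoff 119. Profitable deviation.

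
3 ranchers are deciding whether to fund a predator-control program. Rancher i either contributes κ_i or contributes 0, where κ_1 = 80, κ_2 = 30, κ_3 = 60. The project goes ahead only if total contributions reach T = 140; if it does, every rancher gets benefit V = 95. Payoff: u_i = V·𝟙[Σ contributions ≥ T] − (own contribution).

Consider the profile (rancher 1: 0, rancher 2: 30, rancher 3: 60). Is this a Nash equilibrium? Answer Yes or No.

No

Total = 90 < 140: not provided.
Rancher 1 (pledges 0, payoff 0): pledging 80 → total 170, payoff 15. Profitable deviation.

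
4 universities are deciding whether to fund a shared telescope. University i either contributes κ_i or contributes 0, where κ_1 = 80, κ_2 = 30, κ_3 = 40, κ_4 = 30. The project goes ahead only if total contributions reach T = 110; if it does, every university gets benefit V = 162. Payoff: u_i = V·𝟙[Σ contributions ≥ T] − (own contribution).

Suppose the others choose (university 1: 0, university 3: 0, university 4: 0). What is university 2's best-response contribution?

0

Others' total = 0. Even contributing 30 gives 30 < 110: no benefit either way.
Best response: 0.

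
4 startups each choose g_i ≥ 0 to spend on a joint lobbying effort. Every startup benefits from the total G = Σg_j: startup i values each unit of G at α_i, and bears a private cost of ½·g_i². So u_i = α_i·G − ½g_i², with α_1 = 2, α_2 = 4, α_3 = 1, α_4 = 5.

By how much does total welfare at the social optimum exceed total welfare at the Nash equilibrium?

167

Startup i's FOC: ∂u_i/∂g_i = α_i − g_i = 0, so g_i* = α_i.
NE contributions = (2, 4, 1, 5); G = 12.
W^NE = (Σα)·G − ½Σα_i² = 12² − ½·46 = 121.
Planner sets g_i = Σα_j = 12 for every i, so G^SO = 4·12 = 48.
W^SO = (Σα)·G^SO − ½·4·(Σα)² = (4/2)·12² = 288.
Deadweight loss = W^SO − W^NE = 167.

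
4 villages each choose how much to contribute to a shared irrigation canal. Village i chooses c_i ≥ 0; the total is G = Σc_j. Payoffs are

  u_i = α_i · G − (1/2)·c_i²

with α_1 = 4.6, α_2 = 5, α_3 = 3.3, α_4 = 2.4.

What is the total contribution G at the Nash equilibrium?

15.3

Village i's FOC: ∂u_i/∂c_i = α_i − c_i = 0, so c_i* = α_i.
NE contributions = (4.6, 5, 3.3, 2.4); G = 15.3.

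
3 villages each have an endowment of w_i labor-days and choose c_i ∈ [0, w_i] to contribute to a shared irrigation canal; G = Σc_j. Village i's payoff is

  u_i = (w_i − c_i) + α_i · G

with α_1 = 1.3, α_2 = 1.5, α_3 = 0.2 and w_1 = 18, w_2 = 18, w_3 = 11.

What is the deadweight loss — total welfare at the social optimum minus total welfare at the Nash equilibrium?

22

∂u_i/∂c_i = α_i − 1, so village i contributes w_i if α_i > 1, else 0.
α_i > 1 for i ∈ {1, 2}; NE contributions (18, 18, 0), G = 36.
W^NE = Σw_i − G^NE + (Σα_i)·G^NE = 47 + 2·36 = 119.
Planner: ∂(Σu_j)/∂c_i = Σα_j − 1 = 2 > 0, so everyone contributes w_i; G^SO = 47, W^SO = 47 + 2·47 = 141.
Deadweight loss = 22.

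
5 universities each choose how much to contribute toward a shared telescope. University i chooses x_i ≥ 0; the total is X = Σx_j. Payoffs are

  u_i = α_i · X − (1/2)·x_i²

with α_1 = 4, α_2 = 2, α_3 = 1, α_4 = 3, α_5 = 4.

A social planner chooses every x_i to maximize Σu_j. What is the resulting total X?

Planner FOC: ∂(Σu_j)/∂x_i = (Σα_j) − x_i = 0, so x_i^SO = Σα_j = 14 for every i; X^SO = 70.

70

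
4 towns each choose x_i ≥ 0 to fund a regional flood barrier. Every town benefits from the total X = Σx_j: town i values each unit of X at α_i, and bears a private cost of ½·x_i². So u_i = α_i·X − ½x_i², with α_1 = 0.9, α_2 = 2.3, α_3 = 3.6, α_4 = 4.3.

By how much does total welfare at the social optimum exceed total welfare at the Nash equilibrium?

Town i's FOC: ∂u_i/∂x_i = α_i − x_i = 0, so x_i* = α_i.
NE contributions = (0.9, 2.3, 3.6, 4.3); X = 11.1.
W^NE = (Σα)·X − ½Σα_i² = 11.1² − ½·37.55 = 104.435.
Planner sets x_i = Σα_j = 11.1 for every i, so X^SO = 4·11.1 = 44.4.
W^SO = (Σα)·X^SO − ½·4·(Σα)² = (4/2)·11.1² = 246.42.
Deadweight loss = W^SO − W^NE = 141.985.

141.985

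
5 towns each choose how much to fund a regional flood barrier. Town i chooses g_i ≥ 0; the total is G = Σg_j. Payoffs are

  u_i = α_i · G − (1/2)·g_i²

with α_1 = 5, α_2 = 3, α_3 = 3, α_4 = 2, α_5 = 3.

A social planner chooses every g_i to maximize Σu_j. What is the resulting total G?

Planner FOC: ∂(Σu_j)/∂g_i = (Σα_j) − g_i = 0, so g_i^SO = Σα_j = 16 for every i; G^SO = 80.

80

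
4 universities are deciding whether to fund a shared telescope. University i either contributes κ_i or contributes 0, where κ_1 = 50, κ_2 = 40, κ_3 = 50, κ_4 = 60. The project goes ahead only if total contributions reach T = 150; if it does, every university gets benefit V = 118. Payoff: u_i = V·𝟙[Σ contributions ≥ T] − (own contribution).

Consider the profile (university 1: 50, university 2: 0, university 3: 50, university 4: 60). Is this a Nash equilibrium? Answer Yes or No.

Yes

Total = 160 ≥ 150: provided.
University 1 (pledges 50, payoff 68): dropping to 0 → total 110, payoff 0. No gain.
University 2 (pledges 0, payoff 118): pledging 40 → total 200, payoff 78. No gain.
University 3 (pledges 50, payoff 68): dropping to 0 → total 110, payoff 0. No gain.
University 4 (pledges 60, payoff 58): dropping to 0 → total 100, payoff 0. No gain.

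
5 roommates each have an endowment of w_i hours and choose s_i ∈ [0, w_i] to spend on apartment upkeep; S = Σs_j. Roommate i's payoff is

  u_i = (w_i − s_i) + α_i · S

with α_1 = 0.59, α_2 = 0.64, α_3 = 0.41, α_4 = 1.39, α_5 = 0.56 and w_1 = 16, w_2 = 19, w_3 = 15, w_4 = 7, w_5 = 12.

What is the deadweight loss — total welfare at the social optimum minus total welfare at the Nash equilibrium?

∂u_i/∂s_i = α_i − 1, so roommate i contributes w_i if α_i > 1, else 0.
α_i > 1 for i ∈ {4}; NE contributions (0, 0, 0, 7, 0), S = 7.
W^NE = Σw_i − S^NE + (Σα_i)·S^NE = 69 + 2.59·7 = 87.13.
Planner: ∂(Σu_j)/∂s_i = Σα_j − 1 = 2.59 > 0, so everyone contributes w_i; S^SO = 69, W^SO = 69 + 2.59·69 = 247.71.
Deadweight loss = 160.58.

160.58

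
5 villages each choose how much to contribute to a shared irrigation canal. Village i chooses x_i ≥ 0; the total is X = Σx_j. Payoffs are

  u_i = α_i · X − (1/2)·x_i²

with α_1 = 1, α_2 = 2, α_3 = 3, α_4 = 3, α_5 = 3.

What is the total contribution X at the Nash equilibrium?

12

Village i's FOC: ∂u_i/∂x_i = α_i − x_i = 0, so x_i* = α_i.
NE contributions = (1, 2, 3, 3, 3); X = 12.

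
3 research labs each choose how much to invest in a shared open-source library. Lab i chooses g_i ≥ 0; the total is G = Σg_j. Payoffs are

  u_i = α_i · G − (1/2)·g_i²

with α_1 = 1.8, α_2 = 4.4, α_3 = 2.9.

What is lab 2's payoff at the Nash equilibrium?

30.36

Lab i's FOC: ∂u_i/∂g_i = α_i − g_i = 0, so g_i* = α_i.
NE contributions = (1.8, 4.4, 2.9); G = 9.1.
u_2 = α_2·G − ½·(g_2)² = 4.4·9.1 − ½·4.4² = 30.36.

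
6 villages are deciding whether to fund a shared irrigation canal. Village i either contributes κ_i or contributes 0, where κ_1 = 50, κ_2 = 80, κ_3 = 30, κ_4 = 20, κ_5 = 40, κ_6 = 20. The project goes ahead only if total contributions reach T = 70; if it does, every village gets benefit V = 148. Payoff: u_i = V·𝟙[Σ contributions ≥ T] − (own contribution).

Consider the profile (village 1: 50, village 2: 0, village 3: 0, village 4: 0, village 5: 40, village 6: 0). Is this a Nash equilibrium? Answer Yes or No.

Yes

Total = 90 ≥ 70: provided.
Village 1 (pledges 50, payoff 98): dropping to 0 → total 40, payoff 0. No gain.
Village 2 (pledges 0, payoff 148): pledging 80 → total 170, payoff 68. No gain.
Village 3 (pledges 0, payoff 148): pledging 30 → total 120, payoff 118. No gain.
Village 4 (pledges 0, payoff 148): pledging 20 → total 110, payoff 128. No gain.
Village 5 (pledges 40, payoff 108): dropping to 0 → total 50, payoff 0. No gain.
Village 6 (pledges 0, payoff 148): pledging 20 → total 110, payoff 128. No gain.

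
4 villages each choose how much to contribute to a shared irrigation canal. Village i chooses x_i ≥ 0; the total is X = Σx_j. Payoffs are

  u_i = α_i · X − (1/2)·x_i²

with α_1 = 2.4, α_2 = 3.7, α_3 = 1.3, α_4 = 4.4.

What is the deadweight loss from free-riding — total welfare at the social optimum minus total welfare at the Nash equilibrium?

159.49

Village i's FOC: ∂u_i/∂x_i = α_i − x_i = 0, so x_i* = α_i.
NE contributions = (2.4, 3.7, 1.3, 4.4); X = 11.8.
W^NE = (Σα)·X − ½Σα_i² = 11.8² − ½·40.5 = 118.99.
Planner sets x_i = Σα_j = 11.8 for every i, so X^SO = 4·11.8 = 47.2.
W^SO = (Σα)·X^SO − ½·4·(Σα)² = (4/2)·11.8² = 278.48.
Deadweight loss = W^SO − W^NE = 159.49.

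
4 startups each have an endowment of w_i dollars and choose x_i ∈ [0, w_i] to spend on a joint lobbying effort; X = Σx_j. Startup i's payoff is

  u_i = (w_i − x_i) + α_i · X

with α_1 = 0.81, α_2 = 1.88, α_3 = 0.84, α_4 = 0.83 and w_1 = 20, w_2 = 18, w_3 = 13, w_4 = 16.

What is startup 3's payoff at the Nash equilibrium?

28.12

∂u_i/∂x_i = α_i − 1, so startup i contributes w_i if α_i > 1, else 0.
α_i > 1 for i ∈ {2}; NE contributions (0, 18, 0, 0), X = 18.
u_3 = (13 − 0) + 0.84·18 = 28.12.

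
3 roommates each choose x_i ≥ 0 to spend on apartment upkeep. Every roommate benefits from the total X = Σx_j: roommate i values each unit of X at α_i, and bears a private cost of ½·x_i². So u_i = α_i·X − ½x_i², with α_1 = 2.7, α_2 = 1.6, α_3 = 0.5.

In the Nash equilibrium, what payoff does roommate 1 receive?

Roommate i's FOC: ∂u_i/∂x_i = α_i − x_i = 0, so x_i* = α_i.
NE contributions = (2.7, 1.6, 0.5); X = 4.8.
u_1 = α_1·X − ½·(x_1)² = 2.7·4.8 − ½·2.7² = 9.315.

9.315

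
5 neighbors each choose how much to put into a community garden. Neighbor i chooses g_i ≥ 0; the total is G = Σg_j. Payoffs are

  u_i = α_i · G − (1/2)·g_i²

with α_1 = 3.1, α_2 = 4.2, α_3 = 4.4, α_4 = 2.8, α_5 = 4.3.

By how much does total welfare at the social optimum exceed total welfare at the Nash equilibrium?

566.63

Neighbor i's FOC: ∂u_i/∂g_i = α_i − g_i = 0, so g_i* = α_i.
NE contributions = (3.1, 4.2, 4.4, 2.8, 4.3); G = 18.8.
W^NE = (Σα)·G − ½Σα_i² = 18.8² − ½·72.94 = 316.97.
Planner sets g_i = Σα_j = 18.8 for every i, so G^SO = 5·18.8 = 94.
W^SO = (Σα)·G^SO − ½·5·(Σα)² = (5/2)·18.8² = 883.6.
Deadweight loss = W^SO − W^NE = 566.63.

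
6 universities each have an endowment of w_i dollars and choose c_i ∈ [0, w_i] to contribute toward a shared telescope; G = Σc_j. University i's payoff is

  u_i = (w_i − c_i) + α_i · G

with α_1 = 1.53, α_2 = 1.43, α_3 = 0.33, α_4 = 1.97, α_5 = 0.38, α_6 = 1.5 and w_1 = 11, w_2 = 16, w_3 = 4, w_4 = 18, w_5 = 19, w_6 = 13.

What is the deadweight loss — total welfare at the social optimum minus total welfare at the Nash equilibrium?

141.22

∂u_i/∂c_i = α_i − 1, so university i contributes w_i if α_i > 1, else 0.
α_i > 1 for i ∈ {1, 2, 4, 6}; NE contributions (11, 16, 0, 18, 0, 13), G = 58.
W^NE = Σw_i − G^NE + (Σα_i)·G^NE = 81 + 6.14·58 = 437.12.
Planner: ∂(Σu_j)/∂c_i = Σα_j − 1 = 6.14 > 0, so everyone contributes w_i; G^SO = 81, W^SO = 81 + 6.14·81 = 578.34.
Deadweight loss = 141.22.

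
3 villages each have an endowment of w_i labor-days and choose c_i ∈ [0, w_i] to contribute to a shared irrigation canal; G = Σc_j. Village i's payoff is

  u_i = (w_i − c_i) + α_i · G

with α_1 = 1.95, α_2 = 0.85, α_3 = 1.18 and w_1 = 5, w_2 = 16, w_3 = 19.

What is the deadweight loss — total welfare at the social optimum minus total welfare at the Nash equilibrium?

47.68

∂u_i/∂c_i = α_i − 1, so village i contributes w_i if α_i > 1, else 0.
α_i > 1 for i ∈ {1, 3}; NE contributions (5, 0, 19), G = 24.
W^NE = Σw_i − G^NE + (Σα_i)·G^NE = 40 + 2.98·24 = 111.52.
Planner: ∂(Σu_j)/∂c_i = Σα_j − 1 = 2.98 > 0, so everyone contributes w_i; G^SO = 40, W^SO = 40 + 2.98·40 = 159.2.
Deadweight loss = 47.68.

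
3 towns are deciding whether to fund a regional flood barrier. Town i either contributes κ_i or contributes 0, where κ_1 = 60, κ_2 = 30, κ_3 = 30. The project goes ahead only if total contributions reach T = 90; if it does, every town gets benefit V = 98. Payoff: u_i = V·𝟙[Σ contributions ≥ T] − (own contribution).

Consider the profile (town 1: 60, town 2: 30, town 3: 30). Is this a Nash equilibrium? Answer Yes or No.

Total = 120 ≥ 90: provided.
Town 1 (pledges 60, payoff 38): dropping to 0 → total 60, payoff 0. No gain.
Town 2 (pledges 30, payoff 68): dropping to 0 → total 90, payoff 98. Profitable deviation.

No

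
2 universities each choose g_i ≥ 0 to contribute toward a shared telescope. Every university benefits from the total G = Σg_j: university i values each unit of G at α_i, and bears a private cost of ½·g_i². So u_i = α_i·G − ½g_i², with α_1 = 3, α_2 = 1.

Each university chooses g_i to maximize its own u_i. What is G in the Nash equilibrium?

University i's FOC: ∂u_i/∂g_i = α_i − g_i = 0, so g_i* = α_i.
NE contributions = (3, 1); G = 4.

4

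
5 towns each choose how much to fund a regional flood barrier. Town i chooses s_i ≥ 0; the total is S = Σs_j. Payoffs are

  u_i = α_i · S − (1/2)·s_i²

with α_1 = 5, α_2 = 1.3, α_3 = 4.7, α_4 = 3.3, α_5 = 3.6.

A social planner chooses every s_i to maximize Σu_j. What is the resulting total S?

89.5

Planner FOC: ∂(Σu_j)/∂s_i = (Σα_j) − s_i = 0, so s_i^SO = Σα_j = 17.9 for every i; S^SO = 89.5.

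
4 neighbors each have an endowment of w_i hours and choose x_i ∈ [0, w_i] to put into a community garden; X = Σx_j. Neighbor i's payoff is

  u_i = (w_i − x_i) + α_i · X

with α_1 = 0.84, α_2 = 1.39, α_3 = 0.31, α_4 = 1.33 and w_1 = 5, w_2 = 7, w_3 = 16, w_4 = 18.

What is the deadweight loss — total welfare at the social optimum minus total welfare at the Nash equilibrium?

60.27

∂u_i/∂x_i = α_i − 1, so neighbor i contributes w_i if α_i > 1, else 0.
α_i > 1 for i ∈ {2, 4}; NE contributions (0, 7, 0, 18), X = 25.
W^NE = Σw_i − X^NE + (Σα_i)·X^NE = 46 + 2.87·25 = 117.75.
Planner: ∂(Σu_j)/∂x_i = Σα_j − 1 = 2.87 > 0, so everyone contributes w_i; X^SO = 46, W^SO = 46 + 2.87·46 = 178.02.
Deadweight loss = 60.27.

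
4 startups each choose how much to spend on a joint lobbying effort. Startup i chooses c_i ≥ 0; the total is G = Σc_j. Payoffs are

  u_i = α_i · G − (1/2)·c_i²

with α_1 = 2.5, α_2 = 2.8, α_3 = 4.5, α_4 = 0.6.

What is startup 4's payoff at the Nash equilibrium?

Startup i's FOC: ∂u_i/∂c_i = α_i − c_i = 0, so c_i* = α_i.
NE contributions = (2.5, 2.8, 4.5, 0.6); G = 10.4.
u_4 = α_4·G − ½·(c_4)² = 0.6·10.4 − ½·0.6² = 6.06.

6.06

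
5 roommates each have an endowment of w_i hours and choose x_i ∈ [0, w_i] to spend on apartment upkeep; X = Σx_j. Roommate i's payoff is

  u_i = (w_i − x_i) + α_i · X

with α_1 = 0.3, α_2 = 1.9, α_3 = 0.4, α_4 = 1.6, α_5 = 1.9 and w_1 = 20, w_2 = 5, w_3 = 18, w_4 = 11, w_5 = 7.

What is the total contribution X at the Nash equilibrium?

∂u_i/∂x_i = α_i − 1, so roommate i contributes w_i if α_i > 1, else 0.
α_i > 1 for i ∈ {2, 4, 5}; NE contributions (0, 5, 0, 11, 7), X = 23.

23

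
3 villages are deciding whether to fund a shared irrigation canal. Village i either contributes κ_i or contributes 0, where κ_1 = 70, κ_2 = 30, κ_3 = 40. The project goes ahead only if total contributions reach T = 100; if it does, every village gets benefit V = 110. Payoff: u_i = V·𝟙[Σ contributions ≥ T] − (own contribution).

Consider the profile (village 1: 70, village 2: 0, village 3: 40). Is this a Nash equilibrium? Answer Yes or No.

Yes

Total = 110 ≥ 100: provided.
Village 1 (pledges 70, payoff 40): dropping to 0 → total 40, payoff 0. No gain.
Village 2 (pledges 0, payoff 110): pledging 30 → total 140, payoff 80. No gain.
Village 3 (pledges 40, payoff 70): dropping to 0 → total 70, payoff 0. No gain.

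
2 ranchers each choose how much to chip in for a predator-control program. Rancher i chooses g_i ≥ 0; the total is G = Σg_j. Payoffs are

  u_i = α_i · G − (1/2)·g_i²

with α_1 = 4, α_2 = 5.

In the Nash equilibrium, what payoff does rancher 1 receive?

Rancher i's FOC: ∂u_i/∂g_i = α_i − g_i = 0, so g_i* = α_i.
NE contributions = (4, 5); G = 9.
u_1 = α_1·G − ½·(g_1)² = 4·9 − ½·4² = 28.

28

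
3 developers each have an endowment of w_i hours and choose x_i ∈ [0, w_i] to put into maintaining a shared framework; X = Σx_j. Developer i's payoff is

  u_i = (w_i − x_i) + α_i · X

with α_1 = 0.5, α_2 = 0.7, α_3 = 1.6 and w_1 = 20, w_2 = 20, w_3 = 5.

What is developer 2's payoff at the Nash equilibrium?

23.5

∂u_i/∂x_i = α_i − 1, so developer i contributes w_i if α_i > 1, else 0.
α_i > 1 for i ∈ {3}; NE contributions (0, 0, 5), X = 5.
u_2 = (20 − 0) + 0.7·5 = 23.5.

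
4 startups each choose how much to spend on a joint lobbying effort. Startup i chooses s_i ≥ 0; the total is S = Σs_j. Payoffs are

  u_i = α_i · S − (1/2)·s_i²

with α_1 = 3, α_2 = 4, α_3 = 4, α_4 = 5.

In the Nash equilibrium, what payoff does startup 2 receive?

56

Startup i's FOC: ∂u_i/∂s_i = α_i − s_i = 0, so s_i* = α_i.
NE contributions = (3, 4, 4, 5); S = 16.
u_2 = α_2·S − ½·(s_2)² = 4·16 − ½·4² = 56.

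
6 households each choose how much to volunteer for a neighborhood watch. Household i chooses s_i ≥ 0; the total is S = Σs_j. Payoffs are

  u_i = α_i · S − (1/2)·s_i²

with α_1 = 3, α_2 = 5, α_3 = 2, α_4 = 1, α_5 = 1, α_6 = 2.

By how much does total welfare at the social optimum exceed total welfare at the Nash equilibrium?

414

Household i's FOC: ∂u_i/∂s_i = α_i − s_i = 0, so s_i* = α_i.
NE contributions = (3, 5, 2, 1, 1, 2); S = 14.
W^NE = (Σα)·S − ½Σα_i² = 14² − ½·44 = 174.
Planner sets s_i = Σα_j = 14 for every i, so S^SO = 6·14 = 84.
W^SO = (Σα)·S^SO − ½·6·(Σα)² = (6/2)·14² = 588.
Deadweight loss = W^SO − W^NE = 414.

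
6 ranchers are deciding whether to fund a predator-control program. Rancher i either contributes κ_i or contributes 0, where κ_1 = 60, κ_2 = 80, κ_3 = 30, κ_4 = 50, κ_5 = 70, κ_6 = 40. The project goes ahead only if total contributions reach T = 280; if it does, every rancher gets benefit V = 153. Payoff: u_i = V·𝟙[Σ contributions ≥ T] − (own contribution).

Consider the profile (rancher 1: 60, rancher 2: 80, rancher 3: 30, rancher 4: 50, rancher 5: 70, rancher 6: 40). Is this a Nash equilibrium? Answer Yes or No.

No

Total = 330 ≥ 280: provided.
Rancher 1 (pledges 60, payoff 93): dropping to 0 → total 270, payoff 0. No gain.
Rancher 2 (pledges 80, payoff 73): dropping to 0 → total 250, payoff 0. No gain.
Rancher 3 (pledges 30, payoff 123): dropping to 0 → total 300, payoff 153. Profitable deviation.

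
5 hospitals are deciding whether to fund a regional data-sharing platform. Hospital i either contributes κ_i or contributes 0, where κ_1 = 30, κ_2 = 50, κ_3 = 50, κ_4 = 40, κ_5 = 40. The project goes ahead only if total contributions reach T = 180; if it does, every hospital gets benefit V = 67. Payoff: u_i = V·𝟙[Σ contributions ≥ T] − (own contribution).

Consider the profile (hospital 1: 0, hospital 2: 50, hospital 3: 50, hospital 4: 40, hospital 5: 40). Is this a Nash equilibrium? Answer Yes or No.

Yes

Total = 180 ≥ 180: provided.
Hospital 1 (pledges 0, payoff 67): pledging 30 → total 210, payoff 37. No gain.
Hospital 2 (pledges 50, payoff 17): dropping to 0 → total 130, payoff 0. No gain.
Hospital 3 (pledges 50, payoff 17): dropping to 0 → total 130, payoff 0. No gain.
Hospital 4 (pledges 40, payoff 27): dropping to 0 → total 140, payoff 0. No gain.
Hospital 5 (pledges 40, payoff 27): dropping to 0 → total 140, payoff 0. No gain.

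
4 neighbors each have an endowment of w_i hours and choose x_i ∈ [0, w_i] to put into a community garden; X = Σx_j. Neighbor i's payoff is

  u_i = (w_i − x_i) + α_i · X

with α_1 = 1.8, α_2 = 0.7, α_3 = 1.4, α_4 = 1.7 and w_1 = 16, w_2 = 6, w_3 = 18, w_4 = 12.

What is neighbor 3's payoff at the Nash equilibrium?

∂u_i/∂x_i = α_i − 1, so neighbor i contributes w_i if α_i > 1, else 0.
α_i > 1 for i ∈ {1, 3, 4}; NE contributions (16, 0, 18, 12), X = 46.
u_3 = (18 − 18) + 1.4·46 = 64.4.

64.4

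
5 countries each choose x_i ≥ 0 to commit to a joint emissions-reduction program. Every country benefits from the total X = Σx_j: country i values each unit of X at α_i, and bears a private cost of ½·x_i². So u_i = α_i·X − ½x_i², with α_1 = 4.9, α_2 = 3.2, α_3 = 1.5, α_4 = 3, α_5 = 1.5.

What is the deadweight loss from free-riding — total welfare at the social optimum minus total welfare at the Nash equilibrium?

Country i's FOC: ∂u_i/∂x_i = α_i − x_i = 0, so x_i* = α_i.
NE contributions = (4.9, 3.2, 1.5, 3, 1.5); X = 14.1.
W^NE = (Σα)·X − ½Σα_i² = 14.1² − ½·47.75 = 174.935.
Planner sets x_i = Σα_j = 14.1 for every i, so X^SO = 5·14.1 = 70.5.
W^SO = (Σα)·X^SO − ½·5·(Σα)² = (5/2)·14.1² = 497.025.
Deadweight loss = W^SO − W^NE = 322.09.

322.09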